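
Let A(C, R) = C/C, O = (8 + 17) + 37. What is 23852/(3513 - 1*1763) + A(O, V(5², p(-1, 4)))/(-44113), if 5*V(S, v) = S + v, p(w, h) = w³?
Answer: 526090763/38598875 ≈ 13.630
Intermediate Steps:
V(S, v) = S/5 + v/5 (V(S, v) = (S + v)/5 = S/5 + v/5)
O = 62 (O = 25 + 37 = 62)
A(C, R) = 1
23852/(3513 - 1*1763) + A(O, V(5², p(-1, 4)))/(-44113) = 23852/(3513 - 1*1763) + 1/(-44113) = 23852/(3513 - 1763) + 1*(-1/44113) = 23852/1750 - 1/44113 = 23852*(1/1750) - 1/44113 = 11926/875 - 1/44113 = 526090763/38598875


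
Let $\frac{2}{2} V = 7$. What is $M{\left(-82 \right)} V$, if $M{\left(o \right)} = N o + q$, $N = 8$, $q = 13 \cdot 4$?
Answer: $-4228$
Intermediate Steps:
$V = 7$
$q = 52$
$M{\left(o \right)} = 52 + 8 o$ ($M{\left(o \right)} = 8 o + 52 = 52 + 8 o$)
$M{\left(-82 \right)} V = \left(52 + 8 \left(-82\right)\right) 7 = \left(52 - 656\right) 7 = \left(-604\right) 7 = -4228$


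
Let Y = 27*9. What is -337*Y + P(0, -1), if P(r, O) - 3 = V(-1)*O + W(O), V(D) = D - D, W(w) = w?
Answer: -81889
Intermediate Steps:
Y = 243
V(D) = 0
P(r, O) = 3 + O (P(r, O) = 3 + (0*O + O) = 3 + (0 + O) = 3 + O)
-337*Y + P(0, -1) = -337*243 + (3 - 1) = -81891 + 2 = -81889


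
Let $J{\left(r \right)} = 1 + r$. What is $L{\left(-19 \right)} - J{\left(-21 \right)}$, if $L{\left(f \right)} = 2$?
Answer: $22$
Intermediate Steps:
$L{\left(-19 \right)} - J{\left(-21 \right)} = 2 - \left(1 - 21\right) = 2 - -20 = 2 + 20 = 22$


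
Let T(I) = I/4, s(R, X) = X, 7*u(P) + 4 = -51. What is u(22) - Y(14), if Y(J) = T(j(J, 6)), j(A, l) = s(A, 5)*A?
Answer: -355/14 ≈ -25.357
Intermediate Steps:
u(P) = -55/7 (u(P) = -4/7 + (1/7)*(-51) = -4/7 - 51/7 = -55/7)
j(A, l) = 5*A
T(I) = I/4 (T(I) = I*(1/4) = I/4)
Y(J) = 5*J/4 (Y(J) = (5*J)/4 = 5*J/4)
u(22) - Y(14) = -55/7 - 5*14/4 = -55/7 - 1*35/2 = -55/7 - 35/2 = -355/14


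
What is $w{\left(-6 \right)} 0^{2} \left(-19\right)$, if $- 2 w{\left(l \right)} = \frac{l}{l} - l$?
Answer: $0$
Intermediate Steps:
$w{\left(l \right)} = - \frac{1}{2} + \frac{l}{2}$ ($w{\left(l \right)} = - \frac{\frac{l}{l} - l}{2} = - \frac{1 - l}{2} = - \frac{1}{2} + \frac{l}{2}$)
$w{\left(-6 \right)} 0^{2} \left(-19\right) = \left(- \frac{1}{2} + \frac{1}{2} \left(-6\right)\right) 0^{2} \left(-19\right) = \left(- \frac{1}{2} - 3\right) 0 \left(-19\right) = \left(- \frac{7}{2}\right) 0 \left(-19\right) = 0 \left(-19\right) = 0$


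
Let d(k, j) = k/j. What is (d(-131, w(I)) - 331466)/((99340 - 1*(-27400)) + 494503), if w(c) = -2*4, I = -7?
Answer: -2651597/4969944 ≈ -0.53353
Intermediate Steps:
w(c) = -8
(d(-131, w(I)) - 331466)/((99340 - 1*(-27400)) + 494503) = (-131/(-8) - 331466)/((99340 - 1*(-27400)) + 494503) = (-131*(-1/8) - 331466)/((99340 + 27400) + 494503) = (131/8 - 331466)/(126740 + 494503) = -2651597/8/621243 = -2651597/8*1/621243 = -2651597/4969944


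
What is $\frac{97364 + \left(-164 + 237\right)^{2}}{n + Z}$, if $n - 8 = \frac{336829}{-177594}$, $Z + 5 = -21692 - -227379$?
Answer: $\frac{18237660642}{36528973031} \approx 0.49927$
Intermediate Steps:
$Z = 205682$ ($Z = -5 - -205687 = -5 + \left(-21692 + 227379\right) = -5 + 205687 = 205682$)
$n = \frac{1083923}{177594}$ ($n = 8 + \frac{336829}{-177594} = 8 + 336829 \left(- \frac{1}{177594}\right) = 8 - \frac{336829}{177594} = \frac{1083923}{177594} \approx 6.1034$)
$\frac{97364 + \left(-164 + 237\right)^{2}}{n + Z} = \frac{97364 + \left(-164 + 237\right)^{2}}{\frac{1083923}{177594} + 205682} = \frac{97364 + 73^{2}}{\frac{36528973031}{177594}} = \left(97364 + 5329\right) \frac{177594}{36528973031} = 102693 \cdot \frac{177594}{36528973031} = \frac{18237660642}{36528973031}$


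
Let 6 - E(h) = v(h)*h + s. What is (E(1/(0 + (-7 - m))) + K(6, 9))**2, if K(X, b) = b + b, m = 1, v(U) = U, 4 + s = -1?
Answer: 3441025/4096 ≈ 840.09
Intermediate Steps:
s = -5 (s = -4 - 1 = -5)
K(X, b) = 2*b
E(h) = 11 - h**2 (E(h) = 6 - (h*h - 5) = 6 - (h**2 - 5) = 6 - (-5 + h**2) = 6 + (5 - h**2) = 11 - h**2)
(E(1/(0 + (-7 - m))) + K(6, 9))**2 = ((11 - (1/(0 + (-7 - 1*1)))**2) + 2*9)**2 = ((11 - (1/(0 + (-7 - 1)))**2) + 18)**2 = ((11 - (1/(0 - 8))**2) + 18)**2 = ((11 - (1/(-8))**2) + 18)**2 = ((11 - (-1/8)**2) + 18)**2 = ((11 - 1*1/64) + 18)**2 = ((11 - 1/64) + 18)**2 = (703/64 + 18)**2 = (1855/64)**2 = 3441025/4096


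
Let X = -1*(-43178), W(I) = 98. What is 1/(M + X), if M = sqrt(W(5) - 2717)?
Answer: 43178/1864342303 - 3*I*sqrt(291)/1864342303 ≈ 2.316e-5 - 2.745e-8*I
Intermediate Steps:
X = 43178
M = 3*I*sqrt(291) (M = sqrt(98 - 2717) = sqrt(-2619) = 3*I*sqrt(291) ≈ 51.176*I)
1/(M + X) = 1/(3*I*sqrt(291) + 43178) = 1/(43178 + 3*I*sqrt(291))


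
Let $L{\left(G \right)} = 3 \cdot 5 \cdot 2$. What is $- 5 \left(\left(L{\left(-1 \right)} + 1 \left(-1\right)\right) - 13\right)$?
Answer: $-80$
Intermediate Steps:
$L{\left(G \right)} = 30$ ($L{\left(G \right)} = 15 \cdot 2 = 30$)
$- 5 \left(\left(L{\left(-1 \right)} + 1 \left(-1\right)\right) - 13\right) = - 5 \left(\left(30 + 1 \left(-1\right)\right) - 13\right) = - 5 \left(\left(30 - 1\right) - 13\right) = - 5 \left(29 - 13\right) = \left(-5\right) 16 = -80$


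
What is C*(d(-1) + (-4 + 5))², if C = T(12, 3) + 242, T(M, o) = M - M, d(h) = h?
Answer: 0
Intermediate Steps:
T(M, o) = 0
C = 242 (C = 0 + 242 = 242)
C*(d(-1) + (-4 + 5))² = 242*(-1 + (-4 + 5))² = 242*(-1 + 1)² = 242*0² = 242*0 = 0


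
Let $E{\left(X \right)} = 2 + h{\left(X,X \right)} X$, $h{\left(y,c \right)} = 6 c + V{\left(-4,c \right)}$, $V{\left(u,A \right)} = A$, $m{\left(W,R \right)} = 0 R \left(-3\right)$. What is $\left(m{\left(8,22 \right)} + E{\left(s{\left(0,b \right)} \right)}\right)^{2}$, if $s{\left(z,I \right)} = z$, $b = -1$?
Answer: $4$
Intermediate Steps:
$m{\left(W,R \right)} = 0$ ($m{\left(W,R \right)} = 0 \left(-3\right) = 0$)
$h{\left(y,c \right)} = 7 c$ ($h{\left(y,c \right)} = 6 c + c = 7 c$)
$E{\left(X \right)} = 2 + 7 X^{2}$ ($E{\left(X \right)} = 2 + 7 X X = 2 + 7 X^{2}$)
$\left(m{\left(8,22 \right)} + E{\left(s{\left(0,b \right)} \right)}\right)^{2} = \left(0 + \left(2 + 7 \cdot 0^{2}\right)\right)^{2} = \left(0 + \left(2 + 7 \cdot 0\right)\right)^{2} = \left(0 + \left(2 + 0\right)\right)^{2} = \left(0 + 2\right)^{2} = 2^{2} = 4$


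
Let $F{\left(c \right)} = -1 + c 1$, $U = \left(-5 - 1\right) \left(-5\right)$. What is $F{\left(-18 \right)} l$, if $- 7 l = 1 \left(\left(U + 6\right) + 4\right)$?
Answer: $\frac{760}{7} \approx 108.57$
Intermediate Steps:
$U = 30$ ($U = \left(-6\right) \left(-5\right) = 30$)
$F{\left(c \right)} = -1 + c$
$l = - \frac{40}{7}$ ($l = - \frac{1 \left(\left(30 + 6\right) + 4\right)}{7} = - \frac{1 \left(36 + 4\right)}{7} = - \frac{1 \cdot 40}{7} = \left(- \frac{1}{7}\right) 40 = - \frac{40}{7} \approx -5.7143$)
$F{\left(-18 \right)} l = \left(-1 - 18\right) \left(- \frac{40}{7}\right) = \left(-19\right) \left(- \frac{40}{7}\right) = \frac{760}{7}$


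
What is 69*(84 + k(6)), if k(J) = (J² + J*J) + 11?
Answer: 11523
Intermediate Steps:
k(J) = 11 + 2*J² (k(J) = (J² + J²) + 11 = 2*J² + 11 = 11 + 2*J²)
69*(84 + k(6)) = 69*(84 + (11 + 2*6²)) = 69*(84 + (11 + 2*36)) = 69*(84 + (11 + 72)) = 69*(84 + 83) = 69*167 = 11523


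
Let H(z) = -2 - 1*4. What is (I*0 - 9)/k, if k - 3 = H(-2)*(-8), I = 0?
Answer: -3/17 ≈ -0.17647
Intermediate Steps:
H(z) = -6 (H(z) = -2 - 4 = -6)
k = 51 (k = 3 - 6*(-8) = 3 + 48 = 51)
(I*0 - 9)/k = (0*0 - 9)/51 = (0 - 9)*(1/51) = -9*1/51 = -3/17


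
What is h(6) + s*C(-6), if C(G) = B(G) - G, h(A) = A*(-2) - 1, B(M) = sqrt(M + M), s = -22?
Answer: -145 - 44*I*sqrt(3) ≈ -145.0 - 76.21*I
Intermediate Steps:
B(M) = sqrt(2)*sqrt(M) (B(M) = sqrt(2*M) = sqrt(2)*sqrt(M))
h(A) = -1 - 2*A (h(A) = -2*A - 1 = -1 - 2*A)
C(G) = -G + sqrt(2)*sqrt(G) (C(G) = sqrt(2)*sqrt(G) - G = -G + sqrt(2)*sqrt(G))
h(6) + s*C(-6) = (-1 - 2*6) - 22*(-1*(-6) + sqrt(2)*sqrt(-6)) = (-1 - 12) - 22*(6 + sqrt(2)*(I*sqrt(6))) = -13 - 22*(6 + 2*I*sqrt(3)) = -13 + (-132 - 44*I*sqrt(3)) = -145 - 44*I*sqrt(3)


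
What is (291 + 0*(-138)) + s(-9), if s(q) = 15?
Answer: 306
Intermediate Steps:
(291 + 0*(-138)) + s(-9) = (291 + 0*(-138)) + 15 = (291 + 0) + 15 = 291 + 15 = 306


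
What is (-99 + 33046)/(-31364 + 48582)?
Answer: 32947/17218 ≈ 1.9135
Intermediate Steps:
(-99 + 33046)/(-31364 + 48582) = 32947/17218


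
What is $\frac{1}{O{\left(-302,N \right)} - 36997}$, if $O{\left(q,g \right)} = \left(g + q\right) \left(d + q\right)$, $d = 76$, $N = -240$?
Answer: $\frac{1}{85495} \approx 1.1697 \cdot 10^{-5}$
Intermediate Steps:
$O{\left(q,g \right)} = \left(76 + q\right) \left(g + q\right)$ ($O{\left(q,g \right)} = \left(g + q\right) \left(76 + q\right) = \left(76 + q\right) \left(g + q\right)$)
$\frac{1}{O{\left(-302,N \right)} - 36997} = \frac{1}{\left(\left(-302\right)^{2} + 76 \left(-240\right) + 76 \left(-302\right) - -72480\right) - 36997} = \frac{1}{\left(91204 - 18240 - 22952 + 72480\right) - 36997} = \frac{1}{122492 - 36997} = \frac{1}{85495}$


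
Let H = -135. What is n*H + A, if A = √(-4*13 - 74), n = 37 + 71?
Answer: -14580 + 3*I*√14 ≈ -14580.0 + 11.225*I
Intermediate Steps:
n = 108
A = 3*I*√14 (A = √(-52 - 74) = √(-126) = 3*I*√14 ≈ 11.225*I)
n*H + A = 108*(-135) + 3*I*√14 = -14580 + 3*I*√14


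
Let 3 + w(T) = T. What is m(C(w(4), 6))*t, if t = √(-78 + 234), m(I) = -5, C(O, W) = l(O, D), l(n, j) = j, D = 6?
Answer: -10*√39 ≈ -62.450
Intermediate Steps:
w(T) = -3 + T
C(O, W) = 6
t = 2*√39 (t = √156 = 2*√39 ≈ 12.490)
m(C(w(4), 6))*t = -10*√39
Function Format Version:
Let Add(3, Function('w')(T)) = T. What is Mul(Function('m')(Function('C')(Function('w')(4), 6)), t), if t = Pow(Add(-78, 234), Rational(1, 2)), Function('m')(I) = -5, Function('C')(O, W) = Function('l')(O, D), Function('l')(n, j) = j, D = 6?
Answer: Mul(-10, Pow(39, Rational(1, 2))) ≈ -62.450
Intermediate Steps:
Function('w')(T) = Add(-3, T)
Function('C')(O, W) = 6
t = Mul(2, Pow(39, Rational(1, 2))) (t = Pow(156, Rational(1, 2)) = Mul(2, Pow(39, Rational(1, 2))) ≈ 12.490)
Mul(Function('m')(Function('C')(Function('w')(4), 6)), t) = Mul(-5, Mul(2, Pow(39, Rational(1, 2)))) = Mul(-10, Pow(39, Rational(1, 2)))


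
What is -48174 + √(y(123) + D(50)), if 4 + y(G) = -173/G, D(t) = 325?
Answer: -48174 + √4835130/123 ≈ -48156.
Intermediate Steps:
y(G) = -4 - 173/G
-48174 + √(y(123) + D(50)) = -48174 + √((-4 - 173/123) + 325) = -48174 + √(-665/123 + 325) = -48174 + √(39310/123) = -48174 + √4835130/123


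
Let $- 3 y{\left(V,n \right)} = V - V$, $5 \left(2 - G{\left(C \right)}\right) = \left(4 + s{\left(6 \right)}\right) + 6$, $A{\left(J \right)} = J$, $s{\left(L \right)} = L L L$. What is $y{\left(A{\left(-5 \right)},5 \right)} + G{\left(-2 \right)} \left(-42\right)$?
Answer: $\frac{9072}{5} \approx 1814.4$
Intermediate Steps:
$s{\left(L \right)} = L^{3}$ ($s{\left(L \right)} = L^{2} L = L^{3}$)
$G{\left(C \right)} = - \frac{216}{5}$ ($G{\left(C \right)} = 2 - \frac{\left(4 + 6^{3}\right) + 6}{5} = 2 - \frac{\left(4 + 216\right) + 6}{5} = 2 - \frac{220 + 6}{5} = 2 - \frac{226}{5} = - \frac{216}{5}$)
$y{\left(V,n \right)} = 0$ ($y{\left(V,n \right)} = - \frac{V - V}{3} = \left(- \frac{1}{3}\right) 0 = 0$)
$y{\left(A{\left(-5 \right)},5 \right)} + G{\left(-2 \right)} \left(-42\right) = 0 - - \frac{9072}{5} = 0 + \frac{9072}{5} = \frac{9072}{5}$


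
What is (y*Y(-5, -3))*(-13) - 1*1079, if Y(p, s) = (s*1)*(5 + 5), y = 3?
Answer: 91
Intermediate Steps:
Y(p, s) = 10*s (Y(p, s) = s*10 = 10*s)
(y*Y(-5, -3))*(-13) - 1*1079 = (3*(10*(-3)))*(-13) - 1*1079 = (3*(-30))*(-13) - 1079 = -90*(-13) - 1079 = 1170 - 1079 = 91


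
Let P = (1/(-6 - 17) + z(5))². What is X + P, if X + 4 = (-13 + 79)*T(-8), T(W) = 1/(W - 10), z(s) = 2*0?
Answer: -12164/1587 ≈ -7.6648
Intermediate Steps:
z(s) = 0
T(W) = 1/(-10 + W)
P = 1/529 (P = (1/(-6 - 17) + 0)² = (1/(-23) + 0)² = (-1/23 + 0)² = (-1/23)² = 1/529 ≈ 0.0018904)
X = -23/3 (X = -4 + (-13 + 79)/(-10 - 8) = -4 + 66/(-18) = -4 + 66*(-1/18) = -4 - 11/3 = -23/3 ≈ -7.6667)
X + P = -23/3 + 1/529 = -12164/1587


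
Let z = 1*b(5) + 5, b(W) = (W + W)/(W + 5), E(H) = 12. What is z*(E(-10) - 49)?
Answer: -222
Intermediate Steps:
b(W) = 2*W/(5 + W) (b(W) = (2*W)/(5 + W) = 2*W/(5 + W))
z = 6 (z = 1*(2*5/(5 + 5)) + 5 = 1*(2*5/10) + 5 = 1*(2*5*(⅒)) + 5 = 1*1 + 5 = 1 + 5 = 6)
z*(E(-10) - 49) = 6*(12 - 49) = 6*(-37) = -222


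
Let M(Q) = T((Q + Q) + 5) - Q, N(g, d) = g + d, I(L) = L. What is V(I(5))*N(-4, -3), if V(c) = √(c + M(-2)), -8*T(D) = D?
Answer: -7*√110/4 ≈ -18.354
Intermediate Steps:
T(D) = -D/8
N(g, d) = d + g
M(Q) = -5/8 - 5*Q/4 (M(Q) = -((Q + Q) + 5)/8 - Q = -(2*Q + 5)/8 - Q = -(5 + 2*Q)/8 - Q = (-5/8 - Q/4) - Q = -5/8 - 5*Q/4)
V(c) = √(15/8 + c) (V(c) = √(c + (-5/8 - 5/4*(-2))) = √(c + (-5/8 + 5/2)) = √(c + 15/8) = √(15/8 + c))
V(I(5))*N(-4, -3) = (√(30 + 16*5)/4)*(-3 - 4) = (√(30 + 80)/4)*(-7) = (√110/4)*(-7) = -7*√110/4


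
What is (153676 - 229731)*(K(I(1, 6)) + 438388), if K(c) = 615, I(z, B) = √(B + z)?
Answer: -33388373165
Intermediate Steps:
(153676 - 229731)*(K(I(1, 6)) + 438388) = (153676 - 229731)*(615 + 438388) = -76055*439003 = -33388373165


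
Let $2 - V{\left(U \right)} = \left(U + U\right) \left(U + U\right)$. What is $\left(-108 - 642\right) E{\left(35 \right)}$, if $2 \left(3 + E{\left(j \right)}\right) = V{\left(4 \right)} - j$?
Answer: $38625$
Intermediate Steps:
$V{\left(U \right)} = 2 - 4 U^{2}$ ($V{\left(U \right)} = 2 - \left(U + U\right) \left(U + U\right) = 2 - 2 U 2 U = 2 - 4 U^{2}$)
$E{\left(j \right)} = -34 - \frac{j}{2}$ ($E{\left(j \right)} = -3 + \frac{\left(2 - 4 \cdot 4^{2}\right) - j}{2} = -3 + \frac{\left(2 - 64\right) - j}{2} = -3 + \frac{-62 - j}{2} = -3 - \left(31 + \frac{j}{2}\right) = -34 - \frac{j}{2}$)
$\left(-108 - 642\right) E{\left(35 \right)} = \left(-108 - 642\right) \left(-34 - \frac{35}{2}\right) = - 750 \left(-34 - \frac{35}{2}\right) = \left(-750\right) \left(- \frac{103}{2}\right) = 38625$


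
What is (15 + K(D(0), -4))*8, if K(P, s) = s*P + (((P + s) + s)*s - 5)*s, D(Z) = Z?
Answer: -744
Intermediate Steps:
K(P, s) = P*s + s*(-5 + s*(P + 2*s)) (K(P, s) = P*s + ((P + 2*s)*s - 5)*s = P*s + (s*(P + 2*s) - 5)*s = P*s + (-5 + s*(P + 2*s))*s = P*s + s*(-5 + s*(P + 2*s)))
(15 + K(D(0), -4))*8 = (15 - 4*(-5 + 0 + 2*(-4)² + 0*(-4)))*8 = (15 - 4*(-5 + 0 + 2*16 + 0))*8 = (15 - 4*(-5 + 0 + 32 + 0))*8 = (15 - 4*27)*8 = (15 - 108)*8 = -93*8 = -744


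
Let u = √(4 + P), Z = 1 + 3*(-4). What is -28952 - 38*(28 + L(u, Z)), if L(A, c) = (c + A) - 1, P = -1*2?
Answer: -29560 - 38*√2 ≈ -29614.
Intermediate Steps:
P = -2
Z = -11 (Z = 1 - 12 = -11)
u = √2 (u = √(4 - 2) = √2 ≈ 1.4142)
L(A, c) = -1 + A + c (L(A, c) = (A + c) - 1 = -1 + A + c)
-28952 - 38*(28 + L(u, Z)) = -28952 - 38*(28 + (-1 + √2 - 11)) = -28952 - 38*(28 + (-12 + √2)) = -28952 - 38*(16 + √2) = -28952 + (-608 - 38*√2) = -29560 - 38*√2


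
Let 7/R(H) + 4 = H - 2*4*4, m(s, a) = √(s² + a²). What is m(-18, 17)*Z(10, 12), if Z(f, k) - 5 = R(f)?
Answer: 123*√613/26 ≈ 117.13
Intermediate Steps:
m(s, a) = √(a² + s²)
R(H) = 7/(-36 + H) (R(H) = 7/(-4 + (H - 2*4*4)) = 7/(-4 + (H - 8*4)) = 7/(-4 + (H - 1*32)) = 7/(-4 + (H - 32)) = 7/(-4 + (-32 + H)) = 7/(-36 + H))
Z(f, k) = 5 + 7/(-36 + f)
m(-18, 17)*Z(10, 12) = √(17² + (-18)²)*((-173 + 5*10)/(-36 + 10)) = √(289 + 324)*((-173 + 50)/(-26)) = √613*(-1/26*(-123)) = √613*(123/26) = 123*√613/26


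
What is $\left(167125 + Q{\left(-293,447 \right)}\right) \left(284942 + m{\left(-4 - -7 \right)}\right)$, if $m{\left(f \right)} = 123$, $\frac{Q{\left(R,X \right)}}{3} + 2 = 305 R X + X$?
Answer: $-34113729975325$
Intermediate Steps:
$Q{\left(R,X \right)} = -6 + 3 X + 915 R X$ ($Q{\left(R,X \right)} = -6 + 3 \left(305 R X + X\right) = -6 + 3 \left(X + 305 R X\right) = -6 + \left(3 X + 915 R X\right) = -6 + 3 X + 915 R X$)
$\left(167125 + Q{\left(-293,447 \right)}\right) \left(284942 + m{\left(-4 - -7 \right)}\right) = \left(167125 + \left(-6 + 3 \cdot 447 + 915 \left(-293\right) 447\right)\right) \left(284942 + 123\right) = \left(167125 - 119837130\right) 285065 = \left(-119670005\right) 285065 = -34113729975325$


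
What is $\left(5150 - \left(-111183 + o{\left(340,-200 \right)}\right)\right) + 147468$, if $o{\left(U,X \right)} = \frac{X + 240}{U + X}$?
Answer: $\frac{1846605}{7} \approx 2.638 \cdot 10^{5}$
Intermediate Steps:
$o{\left(U,X \right)} = \frac{240 + X}{U + X}$
$\left(5150 - \left(-111183 + o{\left(340,-200 \right)}\right)\right) + 147468 = \left(5150 - \left(-111183 + \frac{240 - 200}{340 - 200}\right)\right) + 147468 = \left(5150 - \left(-111183 + \frac{1}{140} \cdot 40\right)\right) + 147468 = \left(5150 - \left(-111183 + \frac{2}{7}\right)\right) + 147468 = \left(5150 - - \frac{778279}{7}\right) + 147468 = \left(5150 + \frac{778279}{7}\right) + 147468 = \frac{814329}{7} + 147468 = \frac{1846605}{7}$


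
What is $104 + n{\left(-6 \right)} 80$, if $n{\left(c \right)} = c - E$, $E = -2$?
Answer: $-216$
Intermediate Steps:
$n{\left(c \right)} = 2 + c$ ($n{\left(c \right)} = c - -2 = c + 2 = 2 + c$)
$104 + n{\left(-6 \right)} 80 = 104 + \left(2 - 6\right) 80 = 104 - 320 = -216$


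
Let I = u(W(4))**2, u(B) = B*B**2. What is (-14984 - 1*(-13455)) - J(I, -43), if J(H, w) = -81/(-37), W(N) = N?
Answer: -56654/37 ≈ -1531.2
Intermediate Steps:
u(B) = B**3
I = 4096 (I = (4**3)**2 = 64**2 = 4096)
J(H, w) = 81/37 (J(H, w) = -81*(-1/37) = 81/37)
(-14984 - 1*(-13455)) - J(I, -43) = (-14984 - 1*(-13455)) - 1*81/37 = (-14984 + 13455) - 81/37 = -1529 - 81/37 = -56654/37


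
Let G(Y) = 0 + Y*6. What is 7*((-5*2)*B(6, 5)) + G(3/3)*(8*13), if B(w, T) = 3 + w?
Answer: -6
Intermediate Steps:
G(Y) = 6*Y (G(Y) = 0 + 6*Y = 6*Y)
7*((-5*2)*B(6, 5)) + G(3/3)*(8*13) = 7*((-5*2)*(3 + 6)) + (6*(3/3))*(8*13) = 7*(-10*9) + (6*(3*(⅓)))*104 = 7*(-90) + (6*1)*104 = -630 + 6*104 = -630 + 624 = -6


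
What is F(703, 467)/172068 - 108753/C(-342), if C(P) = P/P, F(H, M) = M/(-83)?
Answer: -1553171630399/14281644 ≈ -1.0875e+5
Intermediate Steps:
F(H, M) = -M/83 (F(H, M) = M*(-1/83) = -M/83)
C(P) = 1
F(703, 467)/172068 - 108753/C(-342) = -1/83*467/172068 - 108753/1 = -467/83*1/172068 - 108753*1 = -467/14281644 - 108753 = -1553171630399/14281644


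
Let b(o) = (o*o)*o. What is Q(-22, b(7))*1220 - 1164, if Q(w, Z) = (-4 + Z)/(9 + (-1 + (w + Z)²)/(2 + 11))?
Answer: -114698208/103157 ≈ -1111.9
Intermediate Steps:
b(o) = o³ (b(o) = o²*o = o³)
Q(w, Z) = (-4 + Z)/(116/13 + (Z + w)²/13) (Q(w, Z) = (-4 + Z)/(9 + (-1 + (Z + w)²)/13) = (-4 + Z)/(9 + (-1 + (Z + w)²)*(1/13)) = (-4 + Z)/(9 + (-1/13 + (Z + w)²/13)) = (-4 + Z)/(116/13 + (Z + w)²/13))
Q(-22, b(7))*1220 - 1164 = (13*(-4 + 7³)/(116 + (7³ - 22)²))*1220 - 1164 = (13*(-4 + 343)/(116 + (343 - 22)²))*1220 - 1164 = (13*339/(116 + 321²))*1220 - 1164 = (13*339/(116 + 103041))*1220 - 1164 = (13*339/103157)*1220 - 1164 = (13*(1/103157)*339)*1220 - 1164 = (4407/103157)*1220 - 1164 = 5376540/103157 - 1164 = -114698208/103157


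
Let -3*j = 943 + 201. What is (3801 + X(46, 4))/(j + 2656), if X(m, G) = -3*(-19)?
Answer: 5787/3412 ≈ 1.6961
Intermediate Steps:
j = -1144/3 (j = -(943 + 201)/3 = -⅓*1144 = -1144/3 ≈ -381.33)
X(m, G) = 57
(3801 + X(46, 4))/(j + 2656) = (3801 + 57)/(-1144/3 + 2656) = 3858/(6824/3) = 3858*(3/6824) = 5787/3412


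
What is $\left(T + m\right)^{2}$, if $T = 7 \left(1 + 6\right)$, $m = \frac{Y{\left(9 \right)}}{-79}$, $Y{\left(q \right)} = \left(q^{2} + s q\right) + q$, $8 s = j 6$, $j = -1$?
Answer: $\frac{229552801}{99856} \approx 2298.8$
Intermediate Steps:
$s = - \frac{3}{4}$ ($s = \frac{\left(-1\right) 6}{8} = \frac{1}{8} \left(-6\right) = - \frac{3}{4} \approx -0.75$)
$Y{\left(q \right)} = q^{2} + \frac{q}{4}$ ($Y{\left(q \right)} = \left(q^{2} - \frac{3 q}{4}\right) + q = q^{2} + \frac{q}{4}$)
$m = - \frac{333}{316}$ ($m = \frac{9 \left(\frac{1}{4} + 9\right)}{-79} = 9 \cdot \frac{37}{4} \left(- \frac{1}{79}\right) = \frac{333}{4} \left(- \frac{1}{79}\right) = - \frac{333}{316} \approx -1.0538$)
$T = 49$ ($T = 7 \cdot 7 = 49$)
$\left(T + m\right)^{2} = \left(49 - \frac{333}{316}\right)^{2} = \left(\frac{15151}{316}\right)^{2} = \frac{229552801}{99856}$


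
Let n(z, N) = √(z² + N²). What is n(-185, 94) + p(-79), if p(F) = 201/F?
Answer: -201/79 + 17*√149 ≈ 204.97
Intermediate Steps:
n(z, N) = √(N² + z²)
n(-185, 94) + p(-79) = √(94² + (-185)²) + 201/(-79) = √(8836 + 34225) + 201*(-1/79) = √43061 - 201/79 = 17*√149 - 201/79 = -201/79 + 17*√149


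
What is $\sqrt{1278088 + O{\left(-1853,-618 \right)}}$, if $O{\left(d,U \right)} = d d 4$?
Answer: $2 \sqrt{3753131} \approx 3874.6$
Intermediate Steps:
$O{\left(d,U \right)} = 4 d^{2}$ ($O{\left(d,U \right)} = d^{2} \cdot 4 = 4 d^{2}$)
$\sqrt{1278088 + O{\left(-1853,-618 \right)}} = \sqrt{1278088 + 4 \left(-1853\right)^{2}} = \sqrt{1278088 + 4 \cdot 3433609} = \sqrt{1278088 + 13734436} = \sqrt{15012524} = 2 \sqrt{3753131}$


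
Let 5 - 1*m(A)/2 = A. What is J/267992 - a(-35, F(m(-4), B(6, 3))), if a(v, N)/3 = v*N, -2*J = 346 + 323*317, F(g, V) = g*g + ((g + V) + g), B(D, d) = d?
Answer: 20428927423/535984 ≈ 38115.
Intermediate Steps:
m(A) = 10 - 2*A
F(g, V) = V + g² + 2*g (F(g, V) = g² + ((V + g) + g) = g² + (V + 2*g) = V + g² + 2*g)
J = -102737/2 (J = -(346 + 323*317)/2 = -(346 + 102391)/2 = -½*102737 = -102737/2 ≈ -51369.)
a(v, N) = 3*N*v (a(v, N) = 3*(v*N) = 3*(N*v) = 3*N*v)
J/267992 - a(-35, F(m(-4), B(6, 3))) = -102737/2/267992 - 3*(3 + (10 - 2*(-4))² + 2*(10 - 2*(-4)))*(-35) = -102737/2*1/267992 - 3*(3 + (10 + 8)² + 2*(10 + 8))*(-35) = -102737/535984 - 3*(3 + 18² + 2*18)*(-35) = -102737/535984 - 3*(3 + 324 + 36)*(-35) = -102737/535984 - 3*363*(-35) = -102737/535984 - 1*(-38115) = -102737/535984 + 38115 = 20428927423/535984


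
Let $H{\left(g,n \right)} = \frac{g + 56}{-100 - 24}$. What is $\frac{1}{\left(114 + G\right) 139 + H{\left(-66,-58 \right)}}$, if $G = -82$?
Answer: $\frac{62}{275781} \approx 0.00022482$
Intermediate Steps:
$H{\left(g,n \right)} = - \frac{14}{31} - \frac{g}{124}$ ($H{\left(g,n \right)} = \frac{56 + g}{-124} = \left(56 + g\right) \left(- \frac{1}{124}\right) = - \frac{14}{31} - \frac{g}{124}$)
$\frac{1}{\left(114 + G\right) 139 + H{\left(-66,-58 \right)}} = \frac{1}{\left(114 - 82\right) 139 - - \frac{5}{62}} = \frac{1}{32 \cdot 139 + \left(- \frac{14}{31} + \frac{33}{62}\right)} = \frac{1}{4448 + \frac{5}{62}} = \frac{1}{\frac{275781}{62}} = \frac{62}{275781}$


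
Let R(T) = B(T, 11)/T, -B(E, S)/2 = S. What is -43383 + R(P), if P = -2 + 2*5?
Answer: -173543/4 ≈ -43386.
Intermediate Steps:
B(E, S) = -2*S
P = 8 (P = -2 + 10 = 8)
R(T) = -22/T (R(T) = (-2*11)/T = -22/T)
-43383 + R(P) = -43383 - 22/8 = -43383 - 22*⅛ = -43383 - 11/4 = -173543/4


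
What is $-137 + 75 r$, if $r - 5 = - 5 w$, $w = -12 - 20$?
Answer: $12238$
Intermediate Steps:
$w = -32$
$r = 165$ ($r = 5 - -160 = 5 + 160 = 165$)
$-137 + 75 r = -137 + 75 \cdot 165 = -137 + 12375 = 12238$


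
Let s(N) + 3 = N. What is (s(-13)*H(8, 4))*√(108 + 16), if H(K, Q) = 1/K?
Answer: -4*√31 ≈ -22.271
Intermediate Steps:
s(N) = -3 + N
(s(-13)*H(8, 4))*√(108 + 16) = ((-3 - 13)/8)*√(108 + 16) = (-16*⅛)*√124 = -4*√31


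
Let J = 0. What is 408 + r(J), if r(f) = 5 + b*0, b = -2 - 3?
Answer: 413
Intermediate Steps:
b = -5
r(f) = 5 (r(f) = 5 - 5*0 = 5 + 0 = 5)
408 + r(J) = 408 + 5 = 413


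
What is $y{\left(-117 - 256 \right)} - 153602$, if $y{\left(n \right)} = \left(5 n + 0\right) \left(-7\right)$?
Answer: $-140547$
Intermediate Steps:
$y{\left(n \right)} = - 35 n$ ($y{\left(n \right)} = 5 n \left(-7\right) = - 35 n$)
$y{\left(-117 - 256 \right)} - 153602 = - 35 \left(-117 - 256\right) - 153602 = \left(-35\right) \left(-373\right) - 153602 = 13055 - 153602 = -140547$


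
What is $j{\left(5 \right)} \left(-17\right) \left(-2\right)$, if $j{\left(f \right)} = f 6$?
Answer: $1020$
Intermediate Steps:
$j{\left(f \right)} = 6 f$
$j{\left(5 \right)} \left(-17\right) \left(-2\right) = 6 \cdot 5 \left(-17\right) \left(-2\right) = 30 \left(-17\right) \left(-2\right) = \left(-510\right) \left(-2\right) = 1020$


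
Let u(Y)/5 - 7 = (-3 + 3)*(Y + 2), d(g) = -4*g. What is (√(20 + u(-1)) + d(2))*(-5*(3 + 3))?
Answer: 240 - 30*√55 ≈ 17.514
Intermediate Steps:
u(Y) = 35 (u(Y) = 35 + 5*((-3 + 3)*(Y + 2)) = 35 + 5*(0*(2 + Y)) = 35 + 5*0 = 35 + 0 = 35)
(√(20 + u(-1)) + d(2))*(-5*(3 + 3)) = (√(20 + 35) - 4*2)*(-5*(3 + 3)) = (√55 - 8)*(-5*6) = (-8 + √55)*(-30) = 240 - 30*√55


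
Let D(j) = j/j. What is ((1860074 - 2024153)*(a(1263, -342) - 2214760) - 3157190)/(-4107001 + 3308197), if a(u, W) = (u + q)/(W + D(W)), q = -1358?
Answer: -123916809470345/272392164 ≈ -4.5492e+5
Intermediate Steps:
D(j) = 1
a(u, W) = (-1358 + u)/(1 + W) (a(u, W) = (u - 1358)/(W + 1) = (-1358 + u)/(1 + W))
((1860074 - 2024153)*(a(1263, -342) - 2214760) - 3157190)/(-4107001 + 3308197) = ((1860074 - 2024153)*((-1358 + 1263)/(1 - 342) - 2214760) - 3157190)/(-4107001 + 3308197) = (-164079*(-95/(-341) - 2214760) - 3157190)/(-798804) = (-164079*(-1/341*(-95) - 2214760) - 3157190)*(-1/798804) = (-164079*(95/341 - 2214760) - 3157190)*(-1/798804) = (-164079*(-755233065/341) - 3157190)*(-1/798804) = (123917886072135/341 - 3157190)*(-1/798804) = (123916809470345/341)*(-1/798804) = -123916809470345/272392164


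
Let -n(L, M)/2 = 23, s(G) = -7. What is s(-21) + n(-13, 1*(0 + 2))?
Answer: -53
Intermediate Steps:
n(L, M) = -46 (n(L, M) = -2*23 = -46)
s(-21) + n(-13, 1*(0 + 2)) = -7 - 46 = -53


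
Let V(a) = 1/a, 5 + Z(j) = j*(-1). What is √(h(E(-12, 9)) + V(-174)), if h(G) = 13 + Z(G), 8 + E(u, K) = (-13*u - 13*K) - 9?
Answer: I*√424038/174 ≈ 3.7424*I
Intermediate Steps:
Z(j) = -5 - j (Z(j) = -5 + j*(-1) = -5 - j)
E(u, K) = -17 - 13*K - 13*u (E(u, K) = -8 + ((-13*u - 13*K) - 9) = -8 + ((-13*K - 13*u) - 9) = -8 + (-9 - 13*K - 13*u) = -17 - 13*K - 13*u)
h(G) = 8 - G (h(G) = 13 + (-5 - G) = 8 - G)
√(h(E(-12, 9)) + V(-174)) = √((8 - (-17 - 13*9 - 13*(-12))) + 1/(-174)) = √((8 - (-17 - 117 + 156)) - 1/174) = √((8 - 1*22) - 1/174) = √((8 - 22) - 1/174) = √(-14 - 1/174) = √(-2437/174) = I*√424038/174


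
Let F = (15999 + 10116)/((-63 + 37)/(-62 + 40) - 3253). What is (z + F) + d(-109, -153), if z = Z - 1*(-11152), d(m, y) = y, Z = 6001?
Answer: 121560547/7154 ≈ 16992.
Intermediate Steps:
F = -57453/7154 (F = 26115/(-26/(-22) - 3253) = 26115/(-26*(-1/22) - 3253) = 26115/(13/11 - 3253) = 26115/(-35770/11) = 26115*(-11/35770) = -57453/7154 ≈ -8.0309)
z = 17153 (z = 6001 - 1*(-11152) = 6001 + 11152 = 17153)
(z + F) + d(-109, -153) = (17153 - 57453/7154) - 153 = 122655109/7154 - 153 = 121560547/7154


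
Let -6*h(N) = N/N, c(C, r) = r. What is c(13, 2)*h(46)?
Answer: -1/3 ≈ -0.33333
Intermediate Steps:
h(N) = -1/6 (h(N) = -N/(6*N) = -1/6*1 = -1/6)
c(13, 2)*h(46) = 2*(-1/6) = -1/3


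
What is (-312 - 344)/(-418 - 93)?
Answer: 656/511 ≈ 1.2838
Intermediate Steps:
(-312 - 344)/(-418 - 93) = -656/(-511) = -656*(-1/511) = 656/511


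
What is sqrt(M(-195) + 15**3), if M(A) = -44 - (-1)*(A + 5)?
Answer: 3*sqrt(349) ≈ 56.045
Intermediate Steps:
M(A) = -39 + A (M(A) = -44 - (-1)*(5 + A) = -44 - (-5 - A) = -44 + (5 + A) = -39 + A)
sqrt(M(-195) + 15**3) = sqrt((-39 - 195) + 15**3) = sqrt(-234 + 3375) = sqrt(3141) = 3*sqrt(349)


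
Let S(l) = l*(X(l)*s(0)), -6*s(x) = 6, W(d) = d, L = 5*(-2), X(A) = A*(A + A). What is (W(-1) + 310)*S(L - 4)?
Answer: 1695792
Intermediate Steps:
X(A) = 2*A² (X(A) = A*(2*A) = 2*A²)
L = -10
s(x) = -1 (s(x) = -⅙*6 = -1)
S(l) = -2*l³ (S(l) = l*((2*l²)*(-1)) = l*(-2*l²) = -2*l³)
(W(-1) + 310)*S(L - 4) = (-1 + 310)*(-2*(-10 - 4)³) = 309*(-2*(-14)³) = 309*(-2*(-2744)) = 309*5488 = 1695792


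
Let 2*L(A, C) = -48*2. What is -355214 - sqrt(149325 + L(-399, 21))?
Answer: -355214 - sqrt(149277) ≈ -3.5560e+5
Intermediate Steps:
L(A, C) = -48 (L(A, C) = (-48*2)/2 = (1/2)*(-96) = -48)
-355214 - sqrt(149325 + L(-399, 21)) = -355214 - sqrt(149325 - 48) = -355214 - sqrt(149277)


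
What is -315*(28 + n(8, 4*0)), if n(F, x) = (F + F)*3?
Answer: -23940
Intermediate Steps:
n(F, x) = 6*F (n(F, x) = (2*F)*3 = 6*F)
-315*(28 + n(8, 4*0)) = -315*(28 + 6*8) = -315*(28 + 48) = -315*76 = -23940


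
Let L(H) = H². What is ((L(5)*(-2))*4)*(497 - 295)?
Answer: -40400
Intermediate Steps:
((L(5)*(-2))*4)*(497 - 295) = ((5²*(-2))*4)*(497 - 295) = ((25*(-2))*4)*202 = -50*4*202 = -200*202 = -40400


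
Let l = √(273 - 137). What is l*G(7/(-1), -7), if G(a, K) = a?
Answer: -14*√34 ≈ -81.633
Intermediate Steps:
l = 2*√34 (l = √136 = 2*√34 ≈ 11.662)
l*G(7/(-1), -7) = (2*√34)*(7/(-1)) = (2*√34)*(7*(-1)) = (2*√34)*(-7) = -14*√34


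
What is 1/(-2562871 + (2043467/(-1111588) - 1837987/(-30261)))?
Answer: -33637764468/86207269812929159 ≈ -3.9020e-7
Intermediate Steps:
1/(-2562871 + (2043467/(-1111588) - 1837987/(-30261))) = 1/(-2562871 + (2043467*(-1/1111588) - 1837987*(-1/30261))) = 1/(-2562871 + (-2043467/1111588 + 1837987/30261)) = 1/(-2562871 + 1981246938469/33637764468) = 1/(-86207269812929159/33637764468) = -33637764468/86207269812929159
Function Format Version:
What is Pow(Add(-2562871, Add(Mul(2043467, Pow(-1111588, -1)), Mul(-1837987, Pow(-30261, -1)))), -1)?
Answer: Rational(-33637764468, 86207269812929159) ≈ -3.9020e-7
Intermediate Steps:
Pow(Add(-2562871, Add(Mul(2043467, Pow(-1111588, -1)), Mul(-1837987, Pow(-30261, -1)))), -1) = Pow(Add(-2562871, Add(Mul(2043467, Rational(-1, 1111588)), Mul(-1837987, Rational(-1, 30261)))), -1) = Pow(Add(-2562871, Add(Rational(-2043467, 1111588), Rational(1837987, 30261))), -1) = Pow(Add(-2562871, Rational(1981246938469, 33637764468)), -1) = Pow(Rational(-86207269812929159, 33637764468), -1) = Rational(-33637764468, 86207269812929159)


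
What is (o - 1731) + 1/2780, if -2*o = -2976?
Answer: -675539/2780 ≈ -243.00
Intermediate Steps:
o = 1488 (o = -½*(-2976) = 1488)
(o - 1731) + 1/2780 = (1488 - 1731) + 1/2780 = -243 + 1/2780 = -675539/2780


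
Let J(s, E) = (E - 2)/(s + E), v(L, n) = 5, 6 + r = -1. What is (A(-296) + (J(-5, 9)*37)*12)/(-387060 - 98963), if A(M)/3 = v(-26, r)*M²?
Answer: -1315017/486023 ≈ -2.7057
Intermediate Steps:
r = -7 (r = -6 - 1 = -7)
J(s, E) = (-2 + E)/(E + s)
A(M) = 15*M² (A(M) = 3*(5*M²) = 15*M²)
(A(-296) + (J(-5, 9)*37)*12)/(-387060 - 98963) = (15*(-296)² + (((-2 + 9)/(9 - 5))*37)*12)/(-387060 - 98963) = (15*87616 + ((7/4)*37)*12)/(-486023) = (1314240 + (((¼)*7)*37)*12)*(-1/486023) = (1314240 + ((7/4)*37)*12)*(-1/486023) = (1314240 + (259/4)*12)*(-1/486023) = (1314240 + 777)*(-1/486023) = 1315017*(-1/486023) = -1315017/486023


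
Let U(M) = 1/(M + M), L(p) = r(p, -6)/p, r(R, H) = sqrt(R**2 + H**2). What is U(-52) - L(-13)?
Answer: -1/104 + sqrt(205)/13 ≈ 1.0918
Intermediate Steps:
r(R, H) = sqrt(H**2 + R**2)
L(p) = sqrt(36 + p**2)/p (L(p) = sqrt((-6)**2 + p**2)/p = sqrt(36 + p**2)/p)
U(M) = 1/(2*M)
U(-52) - L(-13) = (1/2)/(-52) - sqrt(36 + (-13)**2)/(-13) = (1/2)*(-1/52) - (-1)*sqrt(36 + 169)/13 = -1/104 - (-1)*sqrt(205)/13 = -1/104 + sqrt(205)/13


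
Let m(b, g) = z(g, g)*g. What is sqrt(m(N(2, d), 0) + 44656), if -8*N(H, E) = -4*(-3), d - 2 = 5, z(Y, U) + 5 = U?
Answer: 4*sqrt(2791) ≈ 211.32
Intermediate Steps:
z(Y, U) = -5 + U
d = 7 (d = 2 + 5 = 7)
N(H, E) = -3/2 (N(H, E) = -(-1)*(-3)/2 = -1/8*12 = -3/2)
m(b, g) = g*(-5 + g) (m(b, g) = (-5 + g)*g = g*(-5 + g))
sqrt(m(N(2, d), 0) + 44656) = sqrt(0*(-5 + 0) + 44656) = sqrt(0*(-5) + 44656) = sqrt(0 + 44656) = sqrt(44656) = 4*sqrt(2791)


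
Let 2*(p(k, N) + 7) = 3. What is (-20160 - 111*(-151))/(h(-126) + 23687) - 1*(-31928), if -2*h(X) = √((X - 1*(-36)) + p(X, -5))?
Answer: 13028283587200/408053813 - 618*I*√382/408053813 ≈ 31928.0 - 2.9601e-5*I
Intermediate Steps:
p(k, N) = -11/2 (p(k, N) = -7 + (½)*3 = -7 + 3/2 = -11/2)
h(X) = -√(61/2 + X)/2 (h(X) = -√((X - 1*(-36)) - 11/2)/2 = -√((X + 36) - 11/2)/2 = -√((36 + X) - 11/2)/2 = -√(61/2 + X)/2)
(-20160 - 111*(-151))/(h(-126) + 23687) - 1*(-31928) = (-20160 - 111*(-151))/(-√(122 + 4*(-126))/4 + 23687) - 1*(-31928) = (-20160 + 16761)/(-√(122 - 504)/4 + 23687) + 31928 = -3399/(-I*√382/4 + 23687) + 31928 = -3399/(23687 - I*√382/4) + 31928 = 31928 - 3399/(23687 - I*√382/4)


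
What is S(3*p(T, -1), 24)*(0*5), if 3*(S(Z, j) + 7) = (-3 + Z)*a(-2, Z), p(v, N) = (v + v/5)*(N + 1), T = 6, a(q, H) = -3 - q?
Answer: 0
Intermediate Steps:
p(v, N) = 6*v*(1 + N)/5 (p(v, N) = (v + v*(1/5))*(1 + N) = (v + v/5)*(1 + N) = (6*v/5)*(1 + N) = 6*v*(1 + N)/5)
S(Z, j) = -6 - Z/3 (S(Z, j) = -7 + ((-3 + Z)*(-3 - 1*(-2)))/3 = -7 + ((-3 + Z)*(-3 + 2))/3 = -7 + ((-3 + Z)*(-1))/3 = -7 + (3 - Z)/3 = -7 + (1 - Z/3) = -6 - Z/3)
S(3*p(T, -1), 24)*(0*5) = (-6 - 6*6*(1 - 1)/5)*(0*5) = (-6 - 6*6*0/5)*0 = (-6 - 0)*0 = (-6 - 1/3*0)*0 = (-6 + 0)*0 = -6*0 = 0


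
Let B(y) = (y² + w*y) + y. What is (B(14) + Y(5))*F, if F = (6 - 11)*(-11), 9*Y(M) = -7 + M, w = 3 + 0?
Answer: 124630/9 ≈ 13848.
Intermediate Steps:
w = 3
B(y) = y² + 4*y (B(y) = (y² + 3*y) + y = y² + 4*y)
Y(M) = -7/9 + M/9 (Y(M) = (-7 + M)/9 = -7/9 + M/9)
F = 55 (F = -5*(-11) = 55)
(B(14) + Y(5))*F = (14*(4 + 14) + (-7/9 + (⅑)*5))*55 = (14*18 + (-7/9 + 5/9))*55 = (252 - 2/9)*55 = (2266/9)*55 = 124630/9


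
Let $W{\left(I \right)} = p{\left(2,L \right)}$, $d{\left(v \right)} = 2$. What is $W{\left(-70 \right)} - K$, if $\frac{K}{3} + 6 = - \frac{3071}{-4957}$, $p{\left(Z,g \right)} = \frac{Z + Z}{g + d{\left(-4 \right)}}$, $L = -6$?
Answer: $\frac{75056}{4957} \approx 15.141$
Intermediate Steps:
$p{\left(Z,g \right)} = \frac{2 Z}{2 + g}$ ($p{\left(Z,g \right)} = \frac{Z + Z}{g + 2} = \frac{2 Z}{2 + g}$)
$W{\left(I \right)} = -1$ ($W{\left(I \right)} = 2 \cdot 2 \frac{1}{2 - 6} = 2 \cdot 2 \frac{1}{-4} = 2 \cdot 2 \left(- \frac{1}{4}\right) = -1$)
$K = - \frac{80013}{4957}$ ($K = -18 + 3 \left(- \frac{3071}{-4957}\right) = -18 + 3 \left(\left(-3071\right) \left(- \frac{1}{4957}\right)\right) = -18 + 3 \cdot \frac{3071}{4957} = -18 + \frac{9213}{4957} = - \frac{80013}{4957} \approx -16.141$)
$W{\left(-70 \right)} - K = -1 - - \frac{80013}{4957} = -1 + \frac{80013}{4957} = \frac{75056}{4957}$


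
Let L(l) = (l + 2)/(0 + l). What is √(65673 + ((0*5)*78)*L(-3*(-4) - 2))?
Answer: 3*√7297 ≈ 256.27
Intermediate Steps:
L(l) = (2 + l)/l
√(65673 + ((0*5)*78)*L(-3*(-4) - 2)) = √(65673 + ((0*5)*78)*((2 + (-3*(-4) - 2))/(-3*(-4) - 2))) = √(65673 + (0*78)*((2 + (12 - 2))/(12 - 2))) = √(65673 + 0*((2 + 10)/10)) = √(65673 + 0*((⅒)*12)) = √(65673 + 0*(6/5)) = √(65673 + 0) = √65673 = 3*√7297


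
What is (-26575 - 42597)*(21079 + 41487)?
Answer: -4327815352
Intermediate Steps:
(-26575 - 42597)*(21079 + 41487) = -69172*62566 = -4327815352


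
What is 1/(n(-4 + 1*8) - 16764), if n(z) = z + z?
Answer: -1/16756 ≈ -5.9680e-5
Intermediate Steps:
n(z) = 2*z
1/(n(-4 + 1*8) - 16764) = 1/(2*(-4 + 1*8) - 16764) = 1/(2*(-4 + 8) - 16764) = 1/(2*4 - 16764) = 1/(8 - 16764) = 1/(-16756) = -1/16756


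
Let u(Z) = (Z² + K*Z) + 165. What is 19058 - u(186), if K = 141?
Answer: -41929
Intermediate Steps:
u(Z) = 165 + Z² + 141*Z (u(Z) = (Z² + 141*Z) + 165 = 165 + Z² + 141*Z)
19058 - u(186) = 19058 - (165 + 186² + 141*186) = 19058 - (165 + 34596 + 26226) = 19058 - 1*60987 = 19058 - 60987 = -41929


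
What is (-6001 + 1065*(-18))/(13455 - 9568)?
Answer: -25171/3887 ≈ -6.4757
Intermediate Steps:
(-6001 + 1065*(-18))/(13455 - 9568) = (-6001 - 19170)/3887 = -25171*1/3887 = -25171/3887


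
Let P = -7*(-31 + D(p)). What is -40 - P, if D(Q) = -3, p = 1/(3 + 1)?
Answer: -278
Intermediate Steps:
p = 1/4 ≈ 0.25000
P = 238 (P = -7*(-31 - 3) = -7*(-34) = 238)
-40 - P = -40 - 1*238 = -40 - 238 = -278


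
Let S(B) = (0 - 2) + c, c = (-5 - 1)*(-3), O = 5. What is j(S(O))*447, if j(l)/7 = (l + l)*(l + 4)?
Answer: 2002560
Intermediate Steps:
c = 18 (c = -6*(-3) = 18)
S(B) = 16 (S(B) = (0 - 2) + 18 = -2 + 18 = 16)
j(l) = 14*l*(4 + l) (j(l) = 7*((l + l)*(l + 4)) = 7*((2*l)*(4 + l)) = 7*(2*l*(4 + l)) = 14*l*(4 + l))
j(S(O))*447 = (14*16*(4 + 16))*447 = (14*16*20)*447 = 4480*447 = 2002560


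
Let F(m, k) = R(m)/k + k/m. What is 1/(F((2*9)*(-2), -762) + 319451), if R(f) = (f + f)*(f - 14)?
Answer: 762/243434191 ≈ 3.1302e-6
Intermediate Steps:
R(f) = 2*f*(-14 + f) (R(f) = (2*f)*(-14 + f) = 2*f*(-14 + f))
F(m, k) = k/m + 2*m*(-14 + m)/k (F(m, k) = (2*m*(-14 + m))/k + k/m = 2*m*(-14 + m)/k + k/m = k/m + 2*m*(-14 + m)/k)
1/(F((2*9)*(-2), -762) + 319451) = 1/(((-762)² + 2*((2*9)*(-2))²*(-14 + (2*9)*(-2)))/((-762)*(((2*9)*(-2)))) + 319451) = 1/(-(580644 + 2*(18*(-2))²*(-14 + 18*(-2)))/(762*(18*(-2))) + 319451) = 1/(-1/762*(580644 + 2*(-36)²*(-14 - 36))/(-36) + 319451) = 1/(-1/762*(-1/36)*(580644 + 2*1296*(-50)) + 319451) = 1/(-1/762*(-1/36)*(580644 - 129600) + 319451) = 1/(-1/762*(-1/36)*451044 + 319451) = 1/(12529/762 + 319451) = 1/(243434191/762) = 762/243434191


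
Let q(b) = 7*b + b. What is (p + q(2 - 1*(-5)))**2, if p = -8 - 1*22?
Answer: 676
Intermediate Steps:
p = -30 (p = -8 - 22 = -30)
q(b) = 8*b
(p + q(2 - 1*(-5)))**2 = (-30 + 8*(2 - 1*(-5)))**2 = (-30 + 8*(2 + 5))**2 = (-30 + 8*7)**2 = (-30 + 56)**2 = 26**2 = 676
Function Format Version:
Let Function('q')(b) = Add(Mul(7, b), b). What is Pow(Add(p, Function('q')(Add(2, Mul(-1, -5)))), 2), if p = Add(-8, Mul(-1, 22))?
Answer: 676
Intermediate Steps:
p = -30 (p = Add(-8, -22) = -30)
Function('q')(b) = Mul(8, b)
Pow(Add(p, Function('q')(Add(2, Mul(-1, -5)))), 2) = Pow(Add(-30, Mul(8, Add(2, Mul(-1, -5)))), 2) = Pow(Add(-30, Mul(8, Add(2, 5))), 2) = Pow(Add(-30, Mul(8, 7)), 2) = Pow(Add(-30, 56), 2) = Pow(26, 2) = 676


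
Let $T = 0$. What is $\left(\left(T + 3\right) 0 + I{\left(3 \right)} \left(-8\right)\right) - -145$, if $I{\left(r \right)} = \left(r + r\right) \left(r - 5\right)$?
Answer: $241$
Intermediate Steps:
$I{\left(r \right)} = 2 r \left(-5 + r\right)$
$\left(\left(T + 3\right) 0 + I{\left(3 \right)} \left(-8\right)\right) - -145 = \left(\left(0 + 3\right) 0 + 2 \cdot 3 \left(-5 + 3\right) \left(-8\right)\right) - -145 = \left(3 \cdot 0 + 2 \cdot 3 \left(-2\right) \left(-8\right)\right) + 145 = \left(0 - -96\right) + 145 = \left(0 + 96\right) + 145 = 96 + 145 = 241$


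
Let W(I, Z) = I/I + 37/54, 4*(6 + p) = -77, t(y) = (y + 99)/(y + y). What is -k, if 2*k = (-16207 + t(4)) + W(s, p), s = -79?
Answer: 3497567/432 ≈ 8096.2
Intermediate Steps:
t(y) = (99 + y)/(2*y) (t(y) = (99 + y)/((2*y)) = (99 + y)*(1/(2*y)) = (99 + y)/(2*y))
p = -101/4 (p = -6 + (¼)*(-77) = -6 - 77/4 = -101/4 ≈ -25.250)
W(I, Z) = 91/54 (W(I, Z) = 1 + 37*(1/54) = 1 + 37/54 = 91/54)
k = -3497567/432 (k = ((-16207 + (½)*(99 + 4)/4) + 91/54)/2 = ((-16207 + (½)*(¼)*103) + 91/54)/2 = ((-16207 + 103/8) + 91/54)/2 = (-129553/8 + 91/54)/2 = (½)*(-3497567/216) = -3497567/432 ≈ -8096.2)
-k = -1*(-3497567/432) = 3497567/432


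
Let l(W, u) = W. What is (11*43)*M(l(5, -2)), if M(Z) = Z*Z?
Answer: 11825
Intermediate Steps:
M(Z) = Z²
(11*43)*M(l(5, -2)) = (11*43)*5² = 473*25 = 11825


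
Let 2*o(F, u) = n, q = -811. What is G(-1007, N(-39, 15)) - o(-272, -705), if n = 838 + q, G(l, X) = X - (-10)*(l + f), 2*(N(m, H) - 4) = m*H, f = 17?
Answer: -10202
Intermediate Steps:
N(m, H) = 4 + H*m/2 (N(m, H) = 4 + (m*H)/2 = 4 + (H*m)/2 = 4 + H*m/2)
G(l, X) = 170 + X + 10*l (G(l, X) = X - (-10)*(l + 17) = X - (-10)*(17 + l) = X - (-170 - 10*l) = X + (170 + 10*l) = 170 + X + 10*l)
n = 27 (n = 838 - 811 = 27)
o(F, u) = 27/2 (o(F, u) = (½)*27 = 27/2)
G(-1007, N(-39, 15)) - o(-272, -705) = (170 + (4 + (½)*15*(-39)) + 10*(-1007)) - 1*27/2 = (170 + (4 - 585/2) - 10070) - 27/2 = (170 - 577/2 - 10070) - 27/2 = -20377/2 - 27/2 = -10202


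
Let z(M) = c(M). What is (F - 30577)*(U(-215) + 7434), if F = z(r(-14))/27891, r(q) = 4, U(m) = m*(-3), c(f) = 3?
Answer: -765550873024/3099 ≈ -2.4703e+8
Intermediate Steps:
U(m) = -3*m
z(M) = 3
F = 1/9297 (F = 3/27891 = 3*(1/27891) = 1/9297 ≈ 0.00010756)
(F - 30577)*(U(-215) + 7434) = (1/9297 - 30577)*(-3*(-215) + 7434) = -284274368*(645 + 7434)/9297 = -284274368/9297*8079 = -765550873024/3099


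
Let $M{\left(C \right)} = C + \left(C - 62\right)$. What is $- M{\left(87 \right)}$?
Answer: $-112$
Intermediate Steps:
$M{\left(C \right)} = -62 + 2 C$ ($M{\left(C \right)} = C + \left(C - 62\right) = C + \left(-62 + C\right) = -62 + 2 C$)
$- M{\left(87 \right)} = - (-62 + 2 \cdot 87) = - (-62 + 174) = \left(-1\right) 112 = -112$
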